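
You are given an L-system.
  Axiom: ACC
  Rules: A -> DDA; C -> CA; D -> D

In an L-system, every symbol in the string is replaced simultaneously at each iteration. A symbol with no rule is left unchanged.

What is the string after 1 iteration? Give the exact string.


Step 0: ACC
Step 1: DDACACA

Answer: DDACACA


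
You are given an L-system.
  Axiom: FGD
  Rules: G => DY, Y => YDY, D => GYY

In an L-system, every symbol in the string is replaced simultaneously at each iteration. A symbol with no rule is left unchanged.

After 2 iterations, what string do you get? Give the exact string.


Answer: FGYYYDYDYYDYYDY

Derivation:
Step 0: FGD
Step 1: FDYGYY
Step 2: FGYYYDYDYYDYYDY


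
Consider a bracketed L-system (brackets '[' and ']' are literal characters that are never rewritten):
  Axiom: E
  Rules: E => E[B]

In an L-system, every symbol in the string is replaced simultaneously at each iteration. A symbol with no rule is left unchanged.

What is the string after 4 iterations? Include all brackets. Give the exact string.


Answer: E[B][B][B][B]

Derivation:
Step 0: E
Step 1: E[B]
Step 2: E[B][B]
Step 3: E[B][B][B]
Step 4: E[B][B][B][B]


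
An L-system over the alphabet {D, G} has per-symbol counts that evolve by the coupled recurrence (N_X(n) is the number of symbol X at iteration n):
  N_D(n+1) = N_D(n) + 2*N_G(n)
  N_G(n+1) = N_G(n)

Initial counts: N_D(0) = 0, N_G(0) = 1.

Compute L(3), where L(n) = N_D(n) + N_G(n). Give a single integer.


Answer: 7

Derivation:
Step 0: N_D=0, N_G=1, L=1
Step 1: N_D=2, N_G=1, L=3
Step 2: N_D=4, N_G=1, L=5
Step 3: N_D=6, N_G=1, L=7


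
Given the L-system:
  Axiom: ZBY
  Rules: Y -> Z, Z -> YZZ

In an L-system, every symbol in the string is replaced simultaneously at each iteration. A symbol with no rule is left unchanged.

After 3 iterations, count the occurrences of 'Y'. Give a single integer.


Step 0: ZBY  (1 'Y')
Step 1: YZZBZ  (1 'Y')
Step 2: ZYZZYZZBYZZ  (3 'Y')
Step 3: YZZZYZZYZZZYZZYZZBZYZZYZZ  (7 'Y')

Answer: 7


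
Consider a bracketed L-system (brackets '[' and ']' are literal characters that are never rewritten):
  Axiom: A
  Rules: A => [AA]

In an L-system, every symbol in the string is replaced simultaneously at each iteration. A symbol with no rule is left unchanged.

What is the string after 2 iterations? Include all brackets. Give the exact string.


Answer: [[AA][AA]]

Derivation:
Step 0: A
Step 1: [AA]
Step 2: [[AA][AA]]


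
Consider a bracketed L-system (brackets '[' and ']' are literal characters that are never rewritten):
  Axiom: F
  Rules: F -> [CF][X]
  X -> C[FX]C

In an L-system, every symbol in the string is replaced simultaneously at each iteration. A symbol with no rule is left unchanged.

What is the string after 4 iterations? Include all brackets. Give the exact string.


Step 0: F
Step 1: [CF][X]
Step 2: [C[CF][X]][C[FX]C]
Step 3: [C[C[CF][X]][C[FX]C]][C[[CF][X]C[FX]C]C]
Step 4: [C[C[C[CF][X]][C[FX]C]][C[[CF][X]C[FX]C]C]][C[[C[CF][X]][C[FX]C]C[[CF][X]C[FX]C]C]C]

Answer: [C[C[C[CF][X]][C[FX]C]][C[[CF][X]C[FX]C]C]][C[[C[CF][X]][C[FX]C]C[[CF][X]C[FX]C]C]C]


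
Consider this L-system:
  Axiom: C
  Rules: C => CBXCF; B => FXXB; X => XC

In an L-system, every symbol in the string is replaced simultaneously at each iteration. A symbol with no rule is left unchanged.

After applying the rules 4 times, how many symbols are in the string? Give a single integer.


Step 0: length = 1
Step 1: length = 5
Step 2: length = 17
Step 3: length = 51
Step 4: length = 151

Answer: 151


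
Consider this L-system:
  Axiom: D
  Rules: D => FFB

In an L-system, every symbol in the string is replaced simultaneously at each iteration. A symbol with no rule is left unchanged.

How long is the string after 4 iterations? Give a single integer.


Answer: 3

Derivation:
Step 0: length = 1
Step 1: length = 3
Step 2: length = 3
Step 3: length = 3
Step 4: length = 3


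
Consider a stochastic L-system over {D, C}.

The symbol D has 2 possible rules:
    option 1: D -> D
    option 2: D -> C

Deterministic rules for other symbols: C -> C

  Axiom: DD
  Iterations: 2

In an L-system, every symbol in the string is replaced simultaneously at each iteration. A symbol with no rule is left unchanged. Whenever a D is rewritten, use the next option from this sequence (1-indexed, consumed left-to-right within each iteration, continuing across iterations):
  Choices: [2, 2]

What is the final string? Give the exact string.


Answer: CC

Derivation:
Step 0: DD
Step 1: CC  (used choices [2, 2])
Step 2: CC  (used choices [])


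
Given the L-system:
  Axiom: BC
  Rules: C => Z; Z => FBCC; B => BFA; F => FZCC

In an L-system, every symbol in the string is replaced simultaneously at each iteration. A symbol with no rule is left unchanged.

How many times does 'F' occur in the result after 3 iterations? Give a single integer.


Answer: 6

Derivation:
Step 0: BC  (0 'F')
Step 1: BFAZ  (1 'F')
Step 2: BFAFZCCAFBCC  (3 'F')
Step 3: BFAFZCCAFZCCFBCCZZAFZCCBFAZZ  (6 'F')


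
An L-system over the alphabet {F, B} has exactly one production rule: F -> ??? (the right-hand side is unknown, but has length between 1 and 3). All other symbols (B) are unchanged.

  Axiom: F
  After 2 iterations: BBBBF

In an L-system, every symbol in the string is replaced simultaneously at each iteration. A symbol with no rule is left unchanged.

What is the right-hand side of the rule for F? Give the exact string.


Answer: BBF

Derivation:
Trying F -> BBF:
  Step 0: F
  Step 1: BBF
  Step 2: BBBBF
Matches the given result.


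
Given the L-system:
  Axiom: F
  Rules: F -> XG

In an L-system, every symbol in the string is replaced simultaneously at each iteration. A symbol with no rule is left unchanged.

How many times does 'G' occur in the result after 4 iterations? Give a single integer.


Answer: 1

Derivation:
Step 0: F  (0 'G')
Step 1: XG  (1 'G')
Step 2: XG  (1 'G')
Step 3: XG  (1 'G')
Step 4: XG  (1 'G')


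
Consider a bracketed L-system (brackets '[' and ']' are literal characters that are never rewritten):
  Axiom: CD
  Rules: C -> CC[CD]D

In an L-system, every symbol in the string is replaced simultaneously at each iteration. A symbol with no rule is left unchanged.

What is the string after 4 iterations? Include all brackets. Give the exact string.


Step 0: CD
Step 1: CC[CD]DD
Step 2: CC[CD]DCC[CD]D[CC[CD]DD]DD
Step 3: CC[CD]DCC[CD]D[CC[CD]DD]DCC[CD]DCC[CD]D[CC[CD]DD]D[CC[CD]DCC[CD]D[CC[CD]DD]DD]DD
Step 4: CC[CD]DCC[CD]D[CC[CD]DD]DCC[CD]DCC[CD]D[CC[CD]DD]D[CC[CD]DCC[CD]D[CC[CD]DD]DD]DCC[CD]DCC[CD]D[CC[CD]DD]DCC[CD]DCC[CD]D[CC[CD]DD]D[CC[CD]DCC[CD]D[CC[CD]DD]DD]D[CC[CD]DCC[CD]D[CC[CD]DD]DCC[CD]DCC[CD]D[CC[CD]DD]D[CC[CD]DCC[CD]D[CC[CD]DD]DD]DD]DD

Answer: CC[CD]DCC[CD]D[CC[CD]DD]DCC[CD]DCC[CD]D[CC[CD]DD]D[CC[CD]DCC[CD]D[CC[CD]DD]DD]DCC[CD]DCC[CD]D[CC[CD]DD]DCC[CD]DCC[CD]D[CC[CD]DD]D[CC[CD]DCC[CD]D[CC[CD]DD]DD]D[CC[CD]DCC[CD]D[CC[CD]DD]DCC[CD]DCC[CD]D[CC[CD]DD]D[CC[CD]DCC[CD]D[CC[CD]DD]DD]DD]DD


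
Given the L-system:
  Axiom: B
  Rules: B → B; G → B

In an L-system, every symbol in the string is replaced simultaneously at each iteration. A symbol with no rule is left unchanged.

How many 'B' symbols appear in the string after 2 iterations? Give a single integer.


Step 0: B  (1 'B')
Step 1: B  (1 'B')
Step 2: B  (1 'B')

Answer: 1


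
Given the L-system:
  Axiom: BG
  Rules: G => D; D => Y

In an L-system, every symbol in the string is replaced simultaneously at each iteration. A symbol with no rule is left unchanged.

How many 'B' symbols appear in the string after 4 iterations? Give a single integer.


Answer: 1

Derivation:
Step 0: BG  (1 'B')
Step 1: BD  (1 'B')
Step 2: BY  (1 'B')
Step 3: BY  (1 'B')
Step 4: BY  (1 'B')


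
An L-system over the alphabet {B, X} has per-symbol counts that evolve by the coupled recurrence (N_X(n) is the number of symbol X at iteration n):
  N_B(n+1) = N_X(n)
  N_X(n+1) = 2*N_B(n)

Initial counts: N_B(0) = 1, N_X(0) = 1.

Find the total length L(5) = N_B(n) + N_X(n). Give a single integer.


Step 0: N_B=1, N_X=1, L=2
Step 1: N_B=1, N_X=2, L=3
Step 2: N_B=2, N_X=2, L=4
Step 3: N_B=2, N_X=4, L=6
Step 4: N_B=4, N_X=4, L=8
Step 5: N_B=4, N_X=8, L=12

Answer: 12


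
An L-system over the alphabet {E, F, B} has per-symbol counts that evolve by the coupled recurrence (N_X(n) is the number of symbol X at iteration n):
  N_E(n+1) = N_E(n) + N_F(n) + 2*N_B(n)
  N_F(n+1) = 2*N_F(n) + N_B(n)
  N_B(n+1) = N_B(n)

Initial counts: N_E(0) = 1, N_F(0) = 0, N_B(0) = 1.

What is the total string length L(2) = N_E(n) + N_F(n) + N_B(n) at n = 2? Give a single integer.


Answer: 10

Derivation:
Step 0: N_E=1, N_F=0, N_B=1, L=2
Step 1: N_E=3, N_F=1, N_B=1, L=5
Step 2: N_E=6, N_F=3, N_B=1, L=10


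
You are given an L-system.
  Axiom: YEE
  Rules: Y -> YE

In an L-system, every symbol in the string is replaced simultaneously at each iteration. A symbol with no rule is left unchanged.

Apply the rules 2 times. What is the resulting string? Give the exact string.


Answer: YEEEE

Derivation:
Step 0: YEE
Step 1: YEEE
Step 2: YEEEE


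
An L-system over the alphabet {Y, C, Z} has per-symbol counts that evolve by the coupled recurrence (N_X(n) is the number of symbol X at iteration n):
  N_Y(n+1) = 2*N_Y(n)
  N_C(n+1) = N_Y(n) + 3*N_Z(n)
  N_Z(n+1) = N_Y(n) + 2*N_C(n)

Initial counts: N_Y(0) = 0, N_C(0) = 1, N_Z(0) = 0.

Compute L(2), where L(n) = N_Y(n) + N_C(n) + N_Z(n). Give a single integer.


Answer: 6

Derivation:
Step 0: N_Y=0, N_C=1, N_Z=0, L=1
Step 1: N_Y=0, N_C=0, N_Z=2, L=2
Step 2: N_Y=0, N_C=6, N_Z=0, L=6


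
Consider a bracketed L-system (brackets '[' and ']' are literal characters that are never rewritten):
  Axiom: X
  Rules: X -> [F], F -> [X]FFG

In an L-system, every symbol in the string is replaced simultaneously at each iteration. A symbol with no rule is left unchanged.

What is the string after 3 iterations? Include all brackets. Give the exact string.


Step 0: X
Step 1: [F]
Step 2: [[X]FFG]
Step 3: [[[F]][X]FFG[X]FFGG]

Answer: [[[F]][X]FFG[X]FFGG]


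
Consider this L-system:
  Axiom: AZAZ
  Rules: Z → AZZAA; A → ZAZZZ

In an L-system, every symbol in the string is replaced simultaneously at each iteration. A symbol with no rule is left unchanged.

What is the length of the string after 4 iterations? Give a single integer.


Answer: 2500

Derivation:
Step 0: length = 4
Step 1: length = 20
Step 2: length = 100
Step 3: length = 500
Step 4: length = 2500


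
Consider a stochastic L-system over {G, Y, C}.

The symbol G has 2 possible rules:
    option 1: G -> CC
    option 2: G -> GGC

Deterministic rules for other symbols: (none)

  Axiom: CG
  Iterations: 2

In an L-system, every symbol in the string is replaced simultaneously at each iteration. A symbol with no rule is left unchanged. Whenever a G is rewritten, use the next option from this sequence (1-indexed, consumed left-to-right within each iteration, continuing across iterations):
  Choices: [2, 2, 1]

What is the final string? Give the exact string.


Step 0: CG
Step 1: CGGC  (used choices [2])
Step 2: CGGCCCC  (used choices [2, 1])

Answer: CGGCCCC


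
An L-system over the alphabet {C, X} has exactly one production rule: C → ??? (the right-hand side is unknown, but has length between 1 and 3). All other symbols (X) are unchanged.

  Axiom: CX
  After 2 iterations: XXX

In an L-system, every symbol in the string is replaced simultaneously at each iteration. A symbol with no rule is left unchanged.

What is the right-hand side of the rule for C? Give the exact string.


Answer: XX

Derivation:
Trying C → XX:
  Step 0: CX
  Step 1: XXX
  Step 2: XXX
Matches the given result.


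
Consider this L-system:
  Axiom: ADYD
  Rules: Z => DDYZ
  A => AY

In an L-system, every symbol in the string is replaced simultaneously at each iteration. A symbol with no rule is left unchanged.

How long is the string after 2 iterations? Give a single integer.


Step 0: length = 4
Step 1: length = 5
Step 2: length = 6

Answer: 6


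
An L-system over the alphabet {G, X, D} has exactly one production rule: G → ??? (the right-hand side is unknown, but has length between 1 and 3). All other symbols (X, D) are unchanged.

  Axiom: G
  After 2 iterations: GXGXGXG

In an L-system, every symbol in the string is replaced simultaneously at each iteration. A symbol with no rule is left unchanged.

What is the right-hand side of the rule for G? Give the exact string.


Answer: GXG

Derivation:
Trying G → GXG:
  Step 0: G
  Step 1: GXG
  Step 2: GXGXGXG
Matches the given result.


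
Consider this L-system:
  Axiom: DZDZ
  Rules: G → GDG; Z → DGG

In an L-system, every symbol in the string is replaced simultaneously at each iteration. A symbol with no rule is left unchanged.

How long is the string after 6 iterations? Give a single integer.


Answer: 256

Derivation:
Step 0: length = 4
Step 1: length = 8
Step 2: length = 16
Step 3: length = 32
Step 4: length = 64
Step 5: length = 128
Step 6: length = 256


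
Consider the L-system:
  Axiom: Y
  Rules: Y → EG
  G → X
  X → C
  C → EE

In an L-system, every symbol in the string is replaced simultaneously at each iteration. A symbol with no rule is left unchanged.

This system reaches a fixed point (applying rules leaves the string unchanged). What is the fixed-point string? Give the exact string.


Step 0: Y
Step 1: EG
Step 2: EX
Step 3: EC
Step 4: EEE
Step 5: EEE  (unchanged — fixed point at step 4)

Answer: EEE


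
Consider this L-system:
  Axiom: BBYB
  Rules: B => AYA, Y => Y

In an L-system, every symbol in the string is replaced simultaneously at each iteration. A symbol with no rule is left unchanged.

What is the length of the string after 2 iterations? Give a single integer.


Answer: 10

Derivation:
Step 0: length = 4
Step 1: length = 10
Step 2: length = 10


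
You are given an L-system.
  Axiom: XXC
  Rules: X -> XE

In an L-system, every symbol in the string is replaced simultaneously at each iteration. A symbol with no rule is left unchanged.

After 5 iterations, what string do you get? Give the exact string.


Answer: XEEEEEXEEEEEC

Derivation:
Step 0: XXC
Step 1: XEXEC
Step 2: XEEXEEC
Step 3: XEEEXEEEC
Step 4: XEEEEXEEEEC
Step 5: XEEEEEXEEEEEC


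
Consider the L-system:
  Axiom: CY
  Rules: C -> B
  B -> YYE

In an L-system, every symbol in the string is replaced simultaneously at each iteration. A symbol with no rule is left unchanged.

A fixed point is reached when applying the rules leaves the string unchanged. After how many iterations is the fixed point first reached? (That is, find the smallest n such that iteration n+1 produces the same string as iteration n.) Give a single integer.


Step 0: CY
Step 1: BY
Step 2: YYEY
Step 3: YYEY  (unchanged — fixed point at step 2)

Answer: 2


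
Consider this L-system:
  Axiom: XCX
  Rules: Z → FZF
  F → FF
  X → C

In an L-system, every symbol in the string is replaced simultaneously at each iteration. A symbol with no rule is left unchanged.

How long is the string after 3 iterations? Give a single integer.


Answer: 3

Derivation:
Step 0: length = 3
Step 1: length = 3
Step 2: length = 3
Step 3: length = 3


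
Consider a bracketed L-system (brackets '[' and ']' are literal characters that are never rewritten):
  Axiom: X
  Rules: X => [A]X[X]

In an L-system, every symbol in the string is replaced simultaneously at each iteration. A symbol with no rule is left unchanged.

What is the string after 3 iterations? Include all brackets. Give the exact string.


Step 0: X
Step 1: [A]X[X]
Step 2: [A][A]X[X][[A]X[X]]
Step 3: [A][A][A]X[X][[A]X[X]][[A][A]X[X][[A]X[X]]]

Answer: [A][A][A]X[X][[A]X[X]][[A][A]X[X][[A]X[X]]]


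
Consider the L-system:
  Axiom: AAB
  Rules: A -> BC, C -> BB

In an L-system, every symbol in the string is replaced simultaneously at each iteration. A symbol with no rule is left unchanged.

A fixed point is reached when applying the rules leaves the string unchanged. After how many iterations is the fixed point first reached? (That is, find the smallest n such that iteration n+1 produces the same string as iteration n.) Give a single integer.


Answer: 2

Derivation:
Step 0: AAB
Step 1: BCBCB
Step 2: BBBBBBB
Step 3: BBBBBBB  (unchanged — fixed point at step 2)


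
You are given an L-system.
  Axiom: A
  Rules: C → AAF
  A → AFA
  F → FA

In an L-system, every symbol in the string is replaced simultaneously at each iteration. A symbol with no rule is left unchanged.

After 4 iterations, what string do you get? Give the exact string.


Answer: AFAFAAFAFAAFAAFAFAAFAFAAFAAFAFAAFAAFAFAAFAFAAFAAFAFAAFA

Derivation:
Step 0: A
Step 1: AFA
Step 2: AFAFAAFA
Step 3: AFAFAAFAFAAFAAFAFAAFA
Step 4: AFAFAAFAFAAFAAFAFAAFAFAAFAAFAFAAFAAFAFAAFAFAAFAAFAFAAFA


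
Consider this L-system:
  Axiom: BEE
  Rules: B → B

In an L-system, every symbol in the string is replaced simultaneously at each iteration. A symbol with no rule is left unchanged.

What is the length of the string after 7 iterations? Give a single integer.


Answer: 3

Derivation:
Step 0: length = 3
Step 1: length = 3
Step 2: length = 3
Step 3: length = 3
Step 4: length = 3
Step 5: length = 3
Step 6: length = 3
Step 7: length = 3


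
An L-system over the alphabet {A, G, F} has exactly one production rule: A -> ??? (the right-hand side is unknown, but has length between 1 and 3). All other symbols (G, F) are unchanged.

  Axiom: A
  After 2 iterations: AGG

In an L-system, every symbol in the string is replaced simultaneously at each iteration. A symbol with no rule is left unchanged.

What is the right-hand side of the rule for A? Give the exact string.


Trying A -> AG:
  Step 0: A
  Step 1: AG
  Step 2: AGG
Matches the given result.

Answer: AG


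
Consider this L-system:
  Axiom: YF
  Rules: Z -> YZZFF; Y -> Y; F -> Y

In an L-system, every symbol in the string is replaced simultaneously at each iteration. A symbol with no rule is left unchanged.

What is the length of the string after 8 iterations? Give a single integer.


Step 0: length = 2
Step 1: length = 2
Step 2: length = 2
Step 3: length = 2
Step 4: length = 2
Step 5: length = 2
Step 6: length = 2
Step 7: length = 2
Step 8: length = 2

Answer: 2


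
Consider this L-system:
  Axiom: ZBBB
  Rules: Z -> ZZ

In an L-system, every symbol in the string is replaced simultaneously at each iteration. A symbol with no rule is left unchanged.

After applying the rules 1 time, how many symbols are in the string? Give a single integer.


Answer: 5

Derivation:
Step 0: length = 4
Step 1: length = 5


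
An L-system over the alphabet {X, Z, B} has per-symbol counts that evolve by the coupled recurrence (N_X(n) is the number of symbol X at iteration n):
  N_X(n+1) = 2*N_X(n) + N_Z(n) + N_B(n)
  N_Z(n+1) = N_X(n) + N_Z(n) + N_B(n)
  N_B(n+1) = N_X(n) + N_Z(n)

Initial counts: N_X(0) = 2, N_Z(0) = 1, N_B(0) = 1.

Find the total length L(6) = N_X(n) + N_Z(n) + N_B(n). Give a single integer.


Step 0: N_X=2, N_Z=1, N_B=1, L=4
Step 1: N_X=6, N_Z=4, N_B=3, L=13
Step 2: N_X=19, N_Z=13, N_B=10, L=42
Step 3: N_X=61, N_Z=42, N_B=32, L=135
Step 4: N_X=196, N_Z=135, N_B=103, L=434
Step 5: N_X=630, N_Z=434, N_B=331, L=1395
Step 6: N_X=2025, N_Z=1395, N_B=1064, L=4484

Answer: 4484


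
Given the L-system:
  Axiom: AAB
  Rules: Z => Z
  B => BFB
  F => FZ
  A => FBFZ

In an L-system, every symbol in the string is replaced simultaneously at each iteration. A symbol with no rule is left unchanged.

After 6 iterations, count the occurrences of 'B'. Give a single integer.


Step 0: AAB  (1 'B')
Step 1: FBFZFBFZBFB  (4 'B')
Step 2: FZBFBFZZFZBFBFZZBFBFZBFB  (8 'B')
Step 3: FZZBFBFZBFBFZZZFZZBFBFZBFBFZZZBFBFZBFBFZZBFBFZBFB  (16 'B')
Step 4: FZZZBFBFZBFBFZZBFBFZBFBFZZZZFZZZBFBFZBFBFZZBFBFZBFBFZZZZBFBFZBFBFZZBFBFZBFBFZZZBFBFZBFBFZZBFBFZBFB  (32 'B')
Step 5: FZZZZBFBFZBFBFZZBFBFZBFBFZZZBFBFZBFBFZZBFBFZBFBFZZZZZFZZZZBFBFZBFBFZZBFBFZBFBFZZZBFBFZBFBFZZBFBFZBFBFZZZZZBFBFZBFBFZZBFBFZBFBFZZZBFBFZBFBFZZBFBFZBFBFZZZZBFBFZBFBFZZBFBFZBFBFZZZBFBFZBFBFZZBFBFZBFB  (64 'B')
Step 6: FZZZZZBFBFZBFBFZZBFBFZBFBFZZZBFBFZBFBFZZBFBFZBFBFZZZZBFBFZBFBFZZBFBFZBFBFZZZBFBFZBFBFZZBFBFZBFBFZZZZZZFZZZZZBFBFZBFBFZZBFBFZBFBFZZZBFBFZBFBFZZBFBFZBFBFZZZZBFBFZBFBFZZBFBFZBFBFZZZBFBFZBFBFZZBFBFZBFBFZZZZZZBFBFZBFBFZZBFBFZBFBFZZZBFBFZBFBFZZBFBFZBFBFZZZZBFBFZBFBFZZBFBFZBFBFZZZBFBFZBFBFZZBFBFZBFBFZZZZZBFBFZBFBFZZBFBFZBFBFZZZBFBFZBFBFZZBFBFZBFBFZZZZBFBFZBFBFZZBFBFZBFBFZZZBFBFZBFBFZZBFBFZBFB  (128 'B')

Answer: 128


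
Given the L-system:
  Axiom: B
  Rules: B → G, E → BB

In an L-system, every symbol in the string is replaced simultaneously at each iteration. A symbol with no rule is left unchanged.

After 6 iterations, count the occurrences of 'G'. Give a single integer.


Step 0: B  (0 'G')
Step 1: G  (1 'G')
Step 2: G  (1 'G')
Step 3: G  (1 'G')
Step 4: G  (1 'G')
Step 5: G  (1 'G')
Step 6: G  (1 'G')

Answer: 1


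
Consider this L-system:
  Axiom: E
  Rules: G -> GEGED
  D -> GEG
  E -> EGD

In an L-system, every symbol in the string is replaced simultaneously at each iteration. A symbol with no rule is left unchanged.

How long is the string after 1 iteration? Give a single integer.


Step 0: length = 1
Step 1: length = 3

Answer: 3


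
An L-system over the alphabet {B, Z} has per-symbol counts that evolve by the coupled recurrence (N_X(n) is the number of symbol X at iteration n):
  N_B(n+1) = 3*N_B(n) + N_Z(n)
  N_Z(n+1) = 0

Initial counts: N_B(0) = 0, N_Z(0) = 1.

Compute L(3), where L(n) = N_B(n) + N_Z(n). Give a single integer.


Answer: 9

Derivation:
Step 0: N_B=0, N_Z=1, L=1
Step 1: N_B=1, N_Z=0, L=1
Step 2: N_B=3, N_Z=0, L=3
Step 3: N_B=9, N_Z=0, L=9


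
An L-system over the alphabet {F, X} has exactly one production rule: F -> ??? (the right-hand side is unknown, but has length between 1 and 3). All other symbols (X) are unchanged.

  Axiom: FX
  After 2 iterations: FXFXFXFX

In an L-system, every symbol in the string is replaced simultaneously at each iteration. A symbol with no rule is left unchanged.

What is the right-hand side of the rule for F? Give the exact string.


Answer: FXF

Derivation:
Trying F -> FXF:
  Step 0: FX
  Step 1: FXFX
  Step 2: FXFXFXFX
Matches the given result.


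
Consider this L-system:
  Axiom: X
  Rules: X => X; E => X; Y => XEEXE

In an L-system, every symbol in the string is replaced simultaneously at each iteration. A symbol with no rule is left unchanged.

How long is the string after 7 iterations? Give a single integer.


Step 0: length = 1
Step 1: length = 1
Step 2: length = 1
Step 3: length = 1
Step 4: length = 1
Step 5: length = 1
Step 6: length = 1
Step 7: length = 1

Answer: 1


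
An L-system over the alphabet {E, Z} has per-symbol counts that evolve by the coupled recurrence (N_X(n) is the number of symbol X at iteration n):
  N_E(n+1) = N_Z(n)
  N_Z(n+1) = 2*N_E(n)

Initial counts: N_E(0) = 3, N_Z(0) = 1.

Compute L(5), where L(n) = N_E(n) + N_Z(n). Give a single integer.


Step 0: N_E=3, N_Z=1, L=4
Step 1: N_E=1, N_Z=6, L=7
Step 2: N_E=6, N_Z=2, L=8
Step 3: N_E=2, N_Z=12, L=14
Step 4: N_E=12, N_Z=4, L=16
Step 5: N_E=4, N_Z=24, L=28

Answer: 28


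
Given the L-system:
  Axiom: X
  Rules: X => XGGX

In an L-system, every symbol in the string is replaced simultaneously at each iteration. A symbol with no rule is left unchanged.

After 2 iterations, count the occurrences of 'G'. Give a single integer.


Answer: 6

Derivation:
Step 0: X  (0 'G')
Step 1: XGGX  (2 'G')
Step 2: XGGXGGXGGX  (6 'G')


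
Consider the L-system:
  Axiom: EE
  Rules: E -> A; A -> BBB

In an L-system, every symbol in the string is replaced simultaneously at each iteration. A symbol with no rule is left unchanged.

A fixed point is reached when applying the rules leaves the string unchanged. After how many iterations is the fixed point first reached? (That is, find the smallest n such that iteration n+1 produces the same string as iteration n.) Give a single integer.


Answer: 2

Derivation:
Step 0: EE
Step 1: AA
Step 2: BBBBBB
Step 3: BBBBBB  (unchanged — fixed point at step 2)


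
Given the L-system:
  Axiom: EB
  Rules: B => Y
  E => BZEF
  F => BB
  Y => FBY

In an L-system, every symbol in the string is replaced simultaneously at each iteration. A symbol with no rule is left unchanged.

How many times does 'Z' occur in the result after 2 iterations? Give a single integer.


Answer: 2

Derivation:
Step 0: EB  (0 'Z')
Step 1: BZEFY  (1 'Z')
Step 2: YZBZEFBBFBY  (2 'Z')


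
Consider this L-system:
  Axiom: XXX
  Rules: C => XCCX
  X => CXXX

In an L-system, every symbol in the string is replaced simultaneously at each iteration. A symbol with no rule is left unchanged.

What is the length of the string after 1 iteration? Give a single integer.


Answer: 12

Derivation:
Step 0: length = 3
Step 1: length = 12


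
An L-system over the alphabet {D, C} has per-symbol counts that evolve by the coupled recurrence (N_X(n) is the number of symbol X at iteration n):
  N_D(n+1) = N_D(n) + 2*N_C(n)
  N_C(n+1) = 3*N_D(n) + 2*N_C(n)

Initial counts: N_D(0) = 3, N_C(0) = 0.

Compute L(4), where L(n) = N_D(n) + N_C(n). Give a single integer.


Answer: 768

Derivation:
Step 0: N_D=3, N_C=0, L=3
Step 1: N_D=3, N_C=9, L=12
Step 2: N_D=21, N_C=27, L=48
Step 3: N_D=75, N_C=117, L=192
Step 4: N_D=309, N_C=459, L=768


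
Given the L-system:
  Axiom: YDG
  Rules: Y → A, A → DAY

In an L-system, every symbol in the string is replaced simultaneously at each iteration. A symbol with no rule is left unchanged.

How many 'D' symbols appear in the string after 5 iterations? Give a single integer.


Answer: 8

Derivation:
Step 0: YDG  (1 'D')
Step 1: ADG  (1 'D')
Step 2: DAYDG  (2 'D')
Step 3: DDAYADG  (3 'D')
Step 4: DDDAYADAYDG  (5 'D')
Step 5: DDDDAYADAYDDAYADG  (8 'D')


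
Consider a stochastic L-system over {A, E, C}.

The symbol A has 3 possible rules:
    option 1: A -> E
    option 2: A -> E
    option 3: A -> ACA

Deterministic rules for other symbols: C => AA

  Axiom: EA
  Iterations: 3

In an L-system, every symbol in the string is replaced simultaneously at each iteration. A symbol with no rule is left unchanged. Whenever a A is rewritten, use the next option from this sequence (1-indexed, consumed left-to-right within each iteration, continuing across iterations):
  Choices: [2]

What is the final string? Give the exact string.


Answer: EE

Derivation:
Step 0: EA
Step 1: EE  (used choices [2])
Step 2: EE  (used choices [])
Step 3: EE  (used choices [])


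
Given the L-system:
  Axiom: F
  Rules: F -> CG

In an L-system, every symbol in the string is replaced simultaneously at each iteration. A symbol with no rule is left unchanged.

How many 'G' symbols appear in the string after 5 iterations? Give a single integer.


Answer: 1

Derivation:
Step 0: F  (0 'G')
Step 1: CG  (1 'G')
Step 2: CG  (1 'G')
Step 3: CG  (1 'G')
Step 4: CG  (1 'G')
Step 5: CG  (1 'G')


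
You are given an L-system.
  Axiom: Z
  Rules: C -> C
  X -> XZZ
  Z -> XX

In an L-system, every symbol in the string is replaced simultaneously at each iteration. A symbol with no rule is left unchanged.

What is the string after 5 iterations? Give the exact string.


Answer: XZZXXXXXZZXZZXZZXZZXZZXXXXXZZXXXXXZZXXXXXZZXXXXXZZXXXXXZZXZZXZZXZZXZZXXXXXZZXXXXXZZXXXXXZZXXXX

Derivation:
Step 0: Z
Step 1: XX
Step 2: XZZXZZ
Step 3: XZZXXXXXZZXXXX
Step 4: XZZXXXXXZZXZZXZZXZZXZZXXXXXZZXZZXZZXZZ
Step 5: XZZXXXXXZZXZZXZZXZZXZZXXXXXZZXXXXXZZXXXXXZZXXXXXZZXXXXXZZXZZXZZXZZXZZXXXXXZZXXXXXZZXXXXXZZXXXX


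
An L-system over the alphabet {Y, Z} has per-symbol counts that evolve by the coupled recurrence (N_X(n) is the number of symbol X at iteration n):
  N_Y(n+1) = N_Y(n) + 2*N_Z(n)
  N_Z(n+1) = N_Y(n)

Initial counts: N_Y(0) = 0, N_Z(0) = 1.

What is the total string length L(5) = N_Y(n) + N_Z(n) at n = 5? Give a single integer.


Answer: 32

Derivation:
Step 0: N_Y=0, N_Z=1, L=1
Step 1: N_Y=2, N_Z=0, L=2
Step 2: N_Y=2, N_Z=2, L=4
Step 3: N_Y=6, N_Z=2, L=8
Step 4: N_Y=10, N_Z=6, L=16
Step 5: N_Y=22, N_Z=10, L=32


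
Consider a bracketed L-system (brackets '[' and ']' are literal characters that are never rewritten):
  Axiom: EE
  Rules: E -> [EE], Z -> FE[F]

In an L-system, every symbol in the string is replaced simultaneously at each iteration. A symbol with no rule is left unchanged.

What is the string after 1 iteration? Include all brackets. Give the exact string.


Step 0: EE
Step 1: [EE][EE]

Answer: [EE][EE]


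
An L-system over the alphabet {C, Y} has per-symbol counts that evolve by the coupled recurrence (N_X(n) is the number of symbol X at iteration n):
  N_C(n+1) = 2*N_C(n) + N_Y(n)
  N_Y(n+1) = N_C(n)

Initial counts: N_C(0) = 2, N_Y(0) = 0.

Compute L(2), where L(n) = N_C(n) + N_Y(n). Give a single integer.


Answer: 14

Derivation:
Step 0: N_C=2, N_Y=0, L=2
Step 1: N_C=4, N_Y=2, L=6
Step 2: N_C=10, N_Y=4, L=14


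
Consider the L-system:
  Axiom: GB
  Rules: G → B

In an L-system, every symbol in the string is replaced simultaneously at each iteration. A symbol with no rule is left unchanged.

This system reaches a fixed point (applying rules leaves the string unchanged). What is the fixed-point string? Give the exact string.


Step 0: GB
Step 1: BB
Step 2: BB  (unchanged — fixed point at step 1)

Answer: BB


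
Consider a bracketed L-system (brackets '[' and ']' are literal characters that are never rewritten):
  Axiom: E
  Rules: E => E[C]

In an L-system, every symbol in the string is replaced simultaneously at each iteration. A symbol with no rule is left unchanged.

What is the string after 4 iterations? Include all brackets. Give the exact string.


Answer: E[C][C][C][C]

Derivation:
Step 0: E
Step 1: E[C]
Step 2: E[C][C]
Step 3: E[C][C][C]
Step 4: E[C][C][C][C]


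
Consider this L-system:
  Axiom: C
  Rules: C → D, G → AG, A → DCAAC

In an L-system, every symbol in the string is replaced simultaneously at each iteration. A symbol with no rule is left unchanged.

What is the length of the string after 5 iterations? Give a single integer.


Answer: 1

Derivation:
Step 0: length = 1
Step 1: length = 1
Step 2: length = 1
Step 3: length = 1
Step 4: length = 1
Step 5: length = 1


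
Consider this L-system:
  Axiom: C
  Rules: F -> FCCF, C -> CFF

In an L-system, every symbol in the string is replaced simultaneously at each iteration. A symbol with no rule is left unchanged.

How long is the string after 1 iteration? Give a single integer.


Step 0: length = 1
Step 1: length = 3

Answer: 3


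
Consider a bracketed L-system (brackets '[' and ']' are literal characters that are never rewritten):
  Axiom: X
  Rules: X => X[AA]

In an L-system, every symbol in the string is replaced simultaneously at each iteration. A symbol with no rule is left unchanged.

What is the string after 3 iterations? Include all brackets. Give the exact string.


Answer: X[AA][AA][AA]

Derivation:
Step 0: X
Step 1: X[AA]
Step 2: X[AA][AA]
Step 3: X[AA][AA][AA]


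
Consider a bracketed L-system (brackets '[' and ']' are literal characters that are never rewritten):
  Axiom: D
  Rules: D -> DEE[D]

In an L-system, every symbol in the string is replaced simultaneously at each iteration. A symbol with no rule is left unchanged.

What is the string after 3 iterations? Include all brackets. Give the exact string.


Step 0: D
Step 1: DEE[D]
Step 2: DEE[D]EE[DEE[D]]
Step 3: DEE[D]EE[DEE[D]]EE[DEE[D]EE[DEE[D]]]

Answer: DEE[D]EE[DEE[D]]EE[DEE[D]EE[DEE[D]]]


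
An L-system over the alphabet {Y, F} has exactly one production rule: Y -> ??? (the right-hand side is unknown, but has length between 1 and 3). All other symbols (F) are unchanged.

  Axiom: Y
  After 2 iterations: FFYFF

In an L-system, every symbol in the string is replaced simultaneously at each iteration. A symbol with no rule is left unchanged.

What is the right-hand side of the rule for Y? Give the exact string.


Answer: FYF

Derivation:
Trying Y -> FYF:
  Step 0: Y
  Step 1: FYF
  Step 2: FFYFF
Matches the given result.


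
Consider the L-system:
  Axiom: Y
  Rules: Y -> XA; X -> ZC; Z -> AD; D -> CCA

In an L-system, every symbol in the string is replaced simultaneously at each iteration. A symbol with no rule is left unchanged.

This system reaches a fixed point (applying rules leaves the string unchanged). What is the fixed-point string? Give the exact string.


Step 0: Y
Step 1: XA
Step 2: ZCA
Step 3: ADCA
Step 4: ACCACA
Step 5: ACCACA  (unchanged — fixed point at step 4)

Answer: ACCACA


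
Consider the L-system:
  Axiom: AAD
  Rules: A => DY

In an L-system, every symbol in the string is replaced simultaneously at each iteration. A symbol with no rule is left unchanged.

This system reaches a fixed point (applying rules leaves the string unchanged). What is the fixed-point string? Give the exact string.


Step 0: AAD
Step 1: DYDYD
Step 2: DYDYD  (unchanged — fixed point at step 1)

Answer: DYDYD


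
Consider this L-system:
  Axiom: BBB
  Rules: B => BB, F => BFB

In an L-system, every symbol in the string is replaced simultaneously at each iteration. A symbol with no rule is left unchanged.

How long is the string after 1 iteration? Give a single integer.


Step 0: length = 3
Step 1: length = 6

Answer: 6


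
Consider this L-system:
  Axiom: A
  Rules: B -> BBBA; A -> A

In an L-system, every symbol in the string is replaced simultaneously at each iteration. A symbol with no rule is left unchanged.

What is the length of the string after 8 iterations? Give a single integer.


Answer: 1

Derivation:
Step 0: length = 1
Step 1: length = 1
Step 2: length = 1
Step 3: length = 1
Step 4: length = 1
Step 5: length = 1
Step 6: length = 1
Step 7: length = 1
Step 8: length = 1


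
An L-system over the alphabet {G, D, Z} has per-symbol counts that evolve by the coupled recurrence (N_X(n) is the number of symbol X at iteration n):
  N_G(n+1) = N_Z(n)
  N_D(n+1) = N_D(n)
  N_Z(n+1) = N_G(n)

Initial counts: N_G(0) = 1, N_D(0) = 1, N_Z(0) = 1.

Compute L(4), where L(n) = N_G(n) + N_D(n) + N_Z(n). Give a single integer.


Step 0: N_G=1, N_D=1, N_Z=1, L=3
Step 1: N_G=1, N_D=1, N_Z=1, L=3
Step 2: N_G=1, N_D=1, N_Z=1, L=3
Step 3: N_G=1, N_D=1, N_Z=1, L=3
Step 4: N_G=1, N_D=1, N_Z=1, L=3

Answer: 3


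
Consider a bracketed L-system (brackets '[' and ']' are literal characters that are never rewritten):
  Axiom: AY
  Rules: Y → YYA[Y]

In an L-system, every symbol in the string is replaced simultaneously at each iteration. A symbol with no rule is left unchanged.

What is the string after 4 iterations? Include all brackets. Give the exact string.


Answer: AYYA[Y]YYA[Y]A[YYA[Y]]YYA[Y]YYA[Y]A[YYA[Y]]A[YYA[Y]YYA[Y]A[YYA[Y]]]YYA[Y]YYA[Y]A[YYA[Y]]YYA[Y]YYA[Y]A[YYA[Y]]A[YYA[Y]YYA[Y]A[YYA[Y]]]A[YYA[Y]YYA[Y]A[YYA[Y]]YYA[Y]YYA[Y]A[YYA[Y]]A[YYA[Y]YYA[Y]A[YYA[Y]]]]

Derivation:
Step 0: AY
Step 1: AYYA[Y]
Step 2: AYYA[Y]YYA[Y]A[YYA[Y]]
Step 3: AYYA[Y]YYA[Y]A[YYA[Y]]YYA[Y]YYA[Y]A[YYA[Y]]A[YYA[Y]YYA[Y]A[YYA[Y]]]
Step 4: AYYA[Y]YYA[Y]A[YYA[Y]]YYA[Y]YYA[Y]A[YYA[Y]]A[YYA[Y]YYA[Y]A[YYA[Y]]]YYA[Y]YYA[Y]A[YYA[Y]]YYA[Y]YYA[Y]A[YYA[Y]]A[YYA[Y]YYA[Y]A[YYA[Y]]]A[YYA[Y]YYA[Y]A[YYA[Y]]YYA[Y]YYA[Y]A[YYA[Y]]A[YYA[Y]YYA[Y]A[YYA[Y]]]]


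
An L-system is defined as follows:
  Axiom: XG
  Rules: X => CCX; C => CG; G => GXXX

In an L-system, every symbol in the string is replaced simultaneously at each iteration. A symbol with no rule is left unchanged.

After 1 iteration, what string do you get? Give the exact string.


Step 0: XG
Step 1: CCXGXXX

Answer: CCXGXXX


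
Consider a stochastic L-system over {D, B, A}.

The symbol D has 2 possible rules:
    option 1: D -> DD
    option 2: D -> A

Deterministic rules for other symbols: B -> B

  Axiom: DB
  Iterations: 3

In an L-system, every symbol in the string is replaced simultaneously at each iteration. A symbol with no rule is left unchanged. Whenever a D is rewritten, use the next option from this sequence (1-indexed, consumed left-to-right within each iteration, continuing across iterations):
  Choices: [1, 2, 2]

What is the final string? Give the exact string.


Step 0: DB
Step 1: DDB  (used choices [1])
Step 2: AAB  (used choices [2, 2])
Step 3: AAB  (used choices [])

Answer: AAB


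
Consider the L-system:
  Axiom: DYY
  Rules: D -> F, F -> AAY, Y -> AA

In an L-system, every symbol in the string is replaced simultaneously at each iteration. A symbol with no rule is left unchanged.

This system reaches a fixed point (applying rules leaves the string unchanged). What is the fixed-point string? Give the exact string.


Step 0: DYY
Step 1: FAAAA
Step 2: AAYAAAA
Step 3: AAAAAAAA
Step 4: AAAAAAAA  (unchanged — fixed point at step 3)

Answer: AAAAAAAA


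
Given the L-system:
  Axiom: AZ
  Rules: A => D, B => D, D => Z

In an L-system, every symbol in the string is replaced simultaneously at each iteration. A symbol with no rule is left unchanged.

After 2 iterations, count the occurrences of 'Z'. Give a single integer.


Answer: 2

Derivation:
Step 0: AZ  (1 'Z')
Step 1: DZ  (1 'Z')
Step 2: ZZ  (2 'Z')


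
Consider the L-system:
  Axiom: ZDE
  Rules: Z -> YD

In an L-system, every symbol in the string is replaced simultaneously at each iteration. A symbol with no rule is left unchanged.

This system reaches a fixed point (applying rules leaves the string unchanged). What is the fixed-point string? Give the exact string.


Step 0: ZDE
Step 1: YDDE
Step 2: YDDE  (unchanged — fixed point at step 1)

Answer: YDDE


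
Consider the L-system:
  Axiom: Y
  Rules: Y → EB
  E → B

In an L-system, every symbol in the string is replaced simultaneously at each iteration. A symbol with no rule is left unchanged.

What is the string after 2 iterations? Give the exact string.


Answer: BB

Derivation:
Step 0: Y
Step 1: EB
Step 2: BB


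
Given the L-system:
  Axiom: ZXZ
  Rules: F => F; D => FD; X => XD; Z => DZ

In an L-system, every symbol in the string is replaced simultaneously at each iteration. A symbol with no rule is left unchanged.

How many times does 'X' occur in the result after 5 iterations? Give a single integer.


Step 0: ZXZ  (1 'X')
Step 1: DZXDDZ  (1 'X')
Step 2: FDDZXDFDFDDZ  (1 'X')
Step 3: FFDFDDZXDFDFFDFFDFDDZ  (1 'X')
Step 4: FFFDFFDFDDZXDFDFFDFFFDFFFDFFDFDDZ  (1 'X')
Step 5: FFFFDFFFDFFDFDDZXDFDFFDFFFDFFFFDFFFFDFFFDFFDFDDZ  (1 'X')

Answer: 1


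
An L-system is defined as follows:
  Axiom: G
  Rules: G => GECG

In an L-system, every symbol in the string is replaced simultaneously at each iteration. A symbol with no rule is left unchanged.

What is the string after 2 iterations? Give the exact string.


Answer: GECGECGECG

Derivation:
Step 0: G
Step 1: GECG
Step 2: GECGECGECG


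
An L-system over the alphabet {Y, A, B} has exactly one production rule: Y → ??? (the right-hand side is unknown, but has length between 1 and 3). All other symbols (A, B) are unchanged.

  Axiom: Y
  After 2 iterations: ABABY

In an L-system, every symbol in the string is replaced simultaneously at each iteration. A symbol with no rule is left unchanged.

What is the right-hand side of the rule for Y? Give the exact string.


Trying Y → ABY:
  Step 0: Y
  Step 1: ABY
  Step 2: ABABY
Matches the given result.

Answer: ABY


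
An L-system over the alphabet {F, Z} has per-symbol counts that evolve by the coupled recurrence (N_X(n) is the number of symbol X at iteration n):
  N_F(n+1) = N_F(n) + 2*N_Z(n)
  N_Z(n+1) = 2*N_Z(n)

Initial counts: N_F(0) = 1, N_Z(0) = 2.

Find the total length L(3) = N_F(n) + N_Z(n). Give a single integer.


Answer: 45

Derivation:
Step 0: N_F=1, N_Z=2, L=3
Step 1: N_F=5, N_Z=4, L=9
Step 2: N_F=13, N_Z=8, L=21
Step 3: N_F=29, N_Z=16, L=45


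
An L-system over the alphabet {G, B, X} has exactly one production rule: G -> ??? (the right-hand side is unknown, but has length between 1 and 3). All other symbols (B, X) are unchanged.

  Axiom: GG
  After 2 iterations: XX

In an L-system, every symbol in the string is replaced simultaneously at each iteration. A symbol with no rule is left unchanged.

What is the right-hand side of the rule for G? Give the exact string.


Trying G -> X:
  Step 0: GG
  Step 1: XX
  Step 2: XX
Matches the given result.

Answer: X
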